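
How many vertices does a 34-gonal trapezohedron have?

70

The n-trapezohedron (dual of the n-antiprism) has V = 2·34 + 2 = 70, E = 4·34 = 136, F = 2·34 = 68.
Check: V − E + F = 70 − 136 + 68 = 2.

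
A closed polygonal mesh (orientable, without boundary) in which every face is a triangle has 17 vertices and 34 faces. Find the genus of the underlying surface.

Every face is a triangle, so 2E = 3·34 = 102, giving E = 51.
χ = V − E + F = 17 − 51 + 34 = 0.
For a closed orientable surface χ = 2 − 2g, so g = (2 − (0))/2 = 1.

1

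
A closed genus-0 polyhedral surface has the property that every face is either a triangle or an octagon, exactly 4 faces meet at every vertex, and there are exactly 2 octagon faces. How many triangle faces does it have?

16

Let x be the number of triangles; then F = 2 + x.
Edge–face incidences: 2E = 8·2 + 3·x = 16 + 3x.
Every vertex has degree 4, so 4V = 2E.
Euler: V − E + F = 2 ⇒ (2E)/4 − E + (2 + x) = 2.
Multiply by 8: 2·(2E) − 4·(2E) + 8·(2 + x) = 16, i.e. 16 + 8x − 2·(16 + 3x) = 16.
Collecting terms: 2x − 16 = 16, so 2x = 32, so x = 16.
Then 2E = 16 + 3·16 = 64, so E = 32, V = 2E/4 = 16, F = 2 + 16 = 18.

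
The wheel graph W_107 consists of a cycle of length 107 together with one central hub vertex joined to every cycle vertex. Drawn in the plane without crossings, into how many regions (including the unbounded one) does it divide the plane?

W_107 has V = 107 + 1 = 108 vertices and E = 2·107 = 214 edges.
By Euler's formula F = 2 − V + E = 2 − 108 + 214 = 108.

108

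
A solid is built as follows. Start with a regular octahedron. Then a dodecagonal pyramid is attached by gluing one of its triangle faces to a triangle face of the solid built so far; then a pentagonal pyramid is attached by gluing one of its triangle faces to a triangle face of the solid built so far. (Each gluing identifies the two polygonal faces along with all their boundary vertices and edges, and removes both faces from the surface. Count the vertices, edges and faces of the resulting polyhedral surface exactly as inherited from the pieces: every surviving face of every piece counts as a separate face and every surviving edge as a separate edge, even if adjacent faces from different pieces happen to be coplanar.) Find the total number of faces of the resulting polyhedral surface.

A regular octahedron: V=6, E=12, F=8.
Attach a dodecagonal pyramid (V=13, E=24, F=13) along a 3-gon: merge 3 vertices and 3 edges, delete both glued faces → V=16, E=33, F=19.
Attach a pentagonal pyramid (V=6, E=10, F=6) along a 3-gon: merge 3 vertices and 3 edges, delete both glued faces → V=19, E=40, F=23.
Check: V − E + F = 19 − 40 + 23 = 2.

23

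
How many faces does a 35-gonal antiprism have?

72

An antiprism on an n-gon has two n-gon caps and 2n triangles: V = 2·35 = 70, E = 4·35 = 140, F = 2·35 + 2 = 72.
Check: V − E + F = 70 − 140 + 72 = 2.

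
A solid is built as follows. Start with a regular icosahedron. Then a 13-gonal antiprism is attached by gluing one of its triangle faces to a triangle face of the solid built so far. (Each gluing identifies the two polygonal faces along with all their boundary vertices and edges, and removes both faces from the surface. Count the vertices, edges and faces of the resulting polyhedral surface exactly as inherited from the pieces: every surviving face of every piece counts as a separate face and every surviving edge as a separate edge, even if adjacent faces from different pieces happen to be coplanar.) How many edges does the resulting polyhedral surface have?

79

A regular icosahedron: V=12, E=30, F=20.
Attach a 13-gonal antiprism (V=26, E=52, F=28) along a 3-gon: merge 3 vertices and 3 edges, delete both glued faces → V=35, E=79, F=46.
Check: V − E + F = 35 − 79 + 46 = 2.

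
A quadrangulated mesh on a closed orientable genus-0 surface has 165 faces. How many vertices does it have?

χ = 2 − 2·0 = 2, and every face is a square so 4F = 2E.
E = 4·165/2 = 330. Then V = 2 + E − F = 2 + 330 − 165 = 167.

167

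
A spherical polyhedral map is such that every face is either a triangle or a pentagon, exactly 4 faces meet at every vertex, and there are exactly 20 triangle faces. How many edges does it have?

Let x be the number of pentagons; then F = 20 + x.
Edge–face incidences: 2E = 3·20 + 5·x = 60 + 5x.
Every vertex has degree 4, so 4V = 2E.
Euler: V − E + F = 2 ⇒ (2E)/4 − E + (20 + x) = 2.
Multiply by 8: 2·(2E) − 4·(2E) + 8·(20 + x) = 16, i.e. 160 + 8x − 2·(60 + 5x) = 16.
Collecting terms: −2x + 40 = 16, so −2x = −24, so x = 12.
Then 2E = 60 + 5·12 = 120, so E = 60, V = 2E/4 = 30, F = 20 + 12 = 32.

60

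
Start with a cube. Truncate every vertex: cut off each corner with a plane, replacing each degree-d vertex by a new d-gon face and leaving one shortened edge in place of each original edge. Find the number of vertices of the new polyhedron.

The base solid has V = 8, E = 12, F = 6.
Truncation replaces each original edge-end by a new vertex, so V′ = 2E = 24.
Each original edge survives, and each old vertex of degree d contributes d new edges; summing degrees gives Σd = 2E, so E′ = E + 2E = 3E = 36.
Each original face survives and each original vertex becomes one new face: F′ = F + V = 14.

24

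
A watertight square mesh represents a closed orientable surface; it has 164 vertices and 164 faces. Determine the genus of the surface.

1

Every face is a square, so 2E = 4·164 = 656, giving E = 328.
χ = V − E + F = 164 − 328 + 164 = 0.
For a closed orientable surface χ = 2 − 2g, so g = (2 − (0))/2 = 1.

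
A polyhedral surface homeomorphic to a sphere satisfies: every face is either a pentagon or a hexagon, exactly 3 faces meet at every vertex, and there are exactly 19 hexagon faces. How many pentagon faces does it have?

Let x be the number of pentagons; then F = 19 + x.
Edge–face incidences: 2E = 6·19 + 5·x = 114 + 5x.
Every vertex has degree 3, so 3V = 2E.
Euler: V − E + F = 2 ⇒ (2E)/3 − E + (19 + x) = 2.
Multiply by 6: 2·(2E) − 3·(2E) + 6·(19 + x) = 12, i.e. 114 + 6x − (114 + 5x) = 12.
Collecting terms: x = 12.
Then 2E = 114 + 5·12 = 174, so E = 87, V = 2E/3 = 58, F = 19 + 12 = 31.

12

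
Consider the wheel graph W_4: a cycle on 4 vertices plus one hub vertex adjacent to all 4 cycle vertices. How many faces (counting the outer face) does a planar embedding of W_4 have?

5

W_4 has V = 4 + 1 = 5 vertices and E = 2·4 = 8 edges.
By Euler's formula F = 2 − V + E = 2 − 5 + 8 = 5.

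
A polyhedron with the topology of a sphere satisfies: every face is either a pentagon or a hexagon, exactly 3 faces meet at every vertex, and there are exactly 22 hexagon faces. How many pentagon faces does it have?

Let x be the number of pentagons; then F = 22 + x.
Edge–face incidences: 2E = 6·22 + 5·x = 132 + 5x.
Every vertex has degree 3, so 3V = 2E.
Euler: V − E + F = 2 ⇒ (2E)/3 − E + (22 + x) = 2.
Multiply by 6: 2·(2E) − 3·(2E) + 6·(22 + x) = 12, i.e. 132 + 6x − (132 + 5x) = 12.
Collecting terms: x = 12.
Then 2E = 132 + 5·12 = 192, so E = 96, V = 2E/3 = 64, F = 22 + 12 = 34.

12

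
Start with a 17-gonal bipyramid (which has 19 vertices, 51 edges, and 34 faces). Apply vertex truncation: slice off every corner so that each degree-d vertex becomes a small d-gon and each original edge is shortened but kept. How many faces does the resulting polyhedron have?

Truncation replaces each original edge-end by a new vertex, so V′ = 2E = 102.
Each original edge survives, and each old vertex of degree d contributes d new edges; summing degrees gives Σd = 2E, so E′ = E + 2E = 3E = 153.
Each original face survives and each original vertex becomes one new face: F′ = F + V = 53.

53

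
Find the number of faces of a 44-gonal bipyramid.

88

A bipyramid over an n-gon has 2n triangular faces and n + 2 vertices: V = 44 + 2 = 46, E = 3·44 = 132, F = 2·44 = 88.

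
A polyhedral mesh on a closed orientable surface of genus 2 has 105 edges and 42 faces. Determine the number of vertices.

For a closed orientable surface of genus 2, χ = 2 − 2·2 = -2.
V = -2 + E − F = -2 + 105 − 42 = 61.

61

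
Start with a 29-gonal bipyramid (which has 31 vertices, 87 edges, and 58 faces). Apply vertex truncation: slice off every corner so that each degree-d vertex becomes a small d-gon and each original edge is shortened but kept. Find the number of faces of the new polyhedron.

89

Truncation replaces each original edge-end by a new vertex, so V′ = 2E = 174.
Each original edge survives, and each old vertex of degree d contributes d new edges; summing degrees gives Σd = 2E, so E′ = E + 2E = 3E = 261.
Each original face survives and each original vertex becomes one new face: F′ = F + V = 89.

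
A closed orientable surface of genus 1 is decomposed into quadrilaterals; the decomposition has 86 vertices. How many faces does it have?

86

χ = 2 − 2·1 = 0, and every face is a square so 4F = 2E.
V − E + F = 0 with E = 4F/2 gives 86 − (4/2 − 1)·F = 0, so F = 86 and E = 172.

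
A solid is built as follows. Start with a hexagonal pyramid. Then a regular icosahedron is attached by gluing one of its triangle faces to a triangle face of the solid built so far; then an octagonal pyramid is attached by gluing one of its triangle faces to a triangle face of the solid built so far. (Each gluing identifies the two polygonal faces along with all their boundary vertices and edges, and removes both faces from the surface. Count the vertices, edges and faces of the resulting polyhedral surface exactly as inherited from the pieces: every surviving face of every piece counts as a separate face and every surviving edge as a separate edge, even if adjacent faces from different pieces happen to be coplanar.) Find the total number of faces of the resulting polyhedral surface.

A hexagonal pyramid: V=7, E=12, F=7.
Attach a regular icosahedron (V=12, E=30, F=20) along a 3-gon: merge 3 vertices and 3 edges, delete both glued faces → V=16, E=39, F=25.
Attach an octagonal pyramid (V=9, E=16, F=9) along a 3-gon: merge 3 vertices and 3 edges, delete both glued faces → V=22, E=52, F=32.
Check: V − E + F = 22 − 52 + 32 = 2.

32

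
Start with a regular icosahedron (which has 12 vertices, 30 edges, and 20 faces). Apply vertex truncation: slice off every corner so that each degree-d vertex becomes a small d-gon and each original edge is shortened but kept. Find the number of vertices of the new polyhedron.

Truncation replaces each original edge-end by a new vertex, so V′ = 2E = 60.
Each original edge survives, and each old vertex of degree d contributes d new edges; summing degrees gives Σd = 2E, so E′ = E + 2E = 3E = 90.
Each original face survives and each original vertex becomes one new face: F′ = F + V = 32.

60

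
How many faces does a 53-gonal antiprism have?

108

An antiprism on an n-gon has two n-gon caps and 2n triangles: V = 2·53 = 106, E = 4·53 = 212, F = 2·53 + 2 = 108.
Check: V − E + F = 106 − 212 + 108 = 2.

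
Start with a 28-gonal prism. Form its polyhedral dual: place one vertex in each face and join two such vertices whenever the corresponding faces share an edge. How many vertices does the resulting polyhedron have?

The base solid has V = 56, E = 84, F = 30.
The dual swaps V and F and preserves E: V′ = F = 30, E′ = E = 84, F′ = V = 56.

30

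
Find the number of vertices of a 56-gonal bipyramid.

58

A bipyramid over an n-gon has 2n triangular faces and n + 2 vertices: V = 56 + 2 = 58, E = 3·56 = 168, F = 2·56 = 112.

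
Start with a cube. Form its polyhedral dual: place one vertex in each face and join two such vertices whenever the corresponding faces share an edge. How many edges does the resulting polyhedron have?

12

The base solid has V = 8, E = 12, F = 6.
The dual swaps V and F and preserves E: V′ = F = 6, E′ = E = 12, F′ = V = 8.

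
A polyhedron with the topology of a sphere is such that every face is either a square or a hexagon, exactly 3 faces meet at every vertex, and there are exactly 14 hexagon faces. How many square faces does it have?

Let x be the number of squares; then F = 14 + x.
Edge–face incidences: 2E = 6·14 + 4·x = 84 + 4x.
Every vertex has degree 3, so 3V = 2E.
Euler: V − E + F = 2 ⇒ (2E)/3 − E + (14 + x) = 2.
Multiply by 6: 2·(2E) − 3·(2E) + 6·(14 + x) = 12, i.e. 84 + 6x − (84 + 4x) = 12.
Collecting terms: 2x = 12, so x = 6.
Then 2E = 84 + 4·6 = 108, so E = 54, V = 2E/3 = 36, F = 14 + 6 = 20.

6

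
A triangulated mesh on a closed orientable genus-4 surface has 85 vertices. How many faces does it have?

182

χ = 2 − 2·4 = -6, and every face is a triangle so 3F = 2E.
V − E + F = -6 with E = 3F/2 gives 85 − (3/2 − 1)·F = -6, so F = 182 and E = 273.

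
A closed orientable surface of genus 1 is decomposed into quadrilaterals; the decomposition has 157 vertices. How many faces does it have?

157

χ = 2 − 2·1 = 0, and every face is a square so 4F = 2E.
V − E + F = 0 with E = 4F/2 gives 157 − (4/2 − 1)·F = 0, so F = 157 and E = 314.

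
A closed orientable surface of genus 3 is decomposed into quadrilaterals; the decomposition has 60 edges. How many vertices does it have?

χ = 2 − 2·3 = -4, and every face is a square so 4F = 2E.
F = 2E/4 = 30. Then V = -4 + E − F = -4 + 60 − 30 = 26.

26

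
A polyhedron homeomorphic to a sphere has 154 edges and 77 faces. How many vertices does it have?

Here V − E + F = 2.
V = 2 + E − F = 2 + 154 − 77 = 79.

79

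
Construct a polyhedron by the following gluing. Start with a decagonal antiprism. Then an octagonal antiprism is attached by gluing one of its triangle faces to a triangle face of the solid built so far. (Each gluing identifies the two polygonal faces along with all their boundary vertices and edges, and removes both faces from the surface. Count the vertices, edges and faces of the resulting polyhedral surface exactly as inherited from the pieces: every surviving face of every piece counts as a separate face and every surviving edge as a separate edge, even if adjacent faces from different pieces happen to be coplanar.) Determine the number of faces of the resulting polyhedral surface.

38

A decagonal antiprism: V=20, E=40, F=22.
Attach an octagonal antiprism (V=16, E=32, F=18) along a 3-gon: merge 3 vertices and 3 edges, delete both glued faces → V=33, E=69, F=38.
Check: V − E + F = 33 − 69 + 38 = 2.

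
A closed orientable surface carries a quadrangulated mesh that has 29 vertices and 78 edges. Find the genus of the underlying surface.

Every face is a square and each edge borders two faces, so 4F = 2·78, giving F = 39.
χ = V − E + F = 29 − 78 + 39 = -10.
For a closed orientable surface χ = 2 − 2g, so g = (2 − (-10))/2 = 6.

6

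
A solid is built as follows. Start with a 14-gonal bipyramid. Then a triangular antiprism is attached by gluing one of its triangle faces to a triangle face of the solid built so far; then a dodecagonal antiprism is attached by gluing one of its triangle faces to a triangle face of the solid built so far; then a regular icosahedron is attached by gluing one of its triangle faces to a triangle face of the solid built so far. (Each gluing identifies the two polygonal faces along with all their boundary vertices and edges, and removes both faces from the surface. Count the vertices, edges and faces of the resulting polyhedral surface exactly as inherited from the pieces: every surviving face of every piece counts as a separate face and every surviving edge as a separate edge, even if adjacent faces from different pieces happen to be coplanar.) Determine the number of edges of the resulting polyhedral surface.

123

A 14-gonal bipyramid: V=16, E=42, F=28.
Attach a triangular antiprism (V=6, E=12, F=8) along a 3-gon: merge 3 vertices and 3 edges, delete both glued faces → V=19, E=51, F=34.
Attach a dodecagonal antiprism (V=24, E=48, F=26) along a 3-gon: merge 3 vertices and 3 edges, delete both glued faces → V=40, E=96, F=58.
Attach a regular icosahedron (V=12, E=30, F=20) along a 3-gon: merge 3 vertices and 3 edges, delete both glued faces → V=49, E=123, F=76.
Check: V − E + F = 49 − 123 + 76 = 2.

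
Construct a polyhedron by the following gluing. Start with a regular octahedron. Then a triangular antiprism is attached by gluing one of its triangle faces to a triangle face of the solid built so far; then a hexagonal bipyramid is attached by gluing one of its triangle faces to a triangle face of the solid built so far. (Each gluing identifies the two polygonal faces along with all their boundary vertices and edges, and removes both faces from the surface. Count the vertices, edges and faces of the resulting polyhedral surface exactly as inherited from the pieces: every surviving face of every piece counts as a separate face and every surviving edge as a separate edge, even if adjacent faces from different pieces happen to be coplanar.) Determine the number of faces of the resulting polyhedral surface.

24

A regular octahedron: V=6, E=12, F=8.
Attach a triangular antiprism (V=6, E=12, F=8) along a 3-gon: merge 3 vertices and 3 edges, delete both glued faces → V=9, E=21, F=14.
Attach a hexagonal bipyramid (V=8, E=18, F=12) along a 3-gon: merge 3 vertices and 3 edges, delete both glued faces → V=14, E=36, F=24.
Check: V − E + F = 14 − 36 + 24 = 2.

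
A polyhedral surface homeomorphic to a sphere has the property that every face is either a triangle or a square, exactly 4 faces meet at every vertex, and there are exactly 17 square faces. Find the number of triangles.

Let x be the number of triangles; then F = 17 + x.
Edge–face incidences: 2E = 4·17 + 3·x = 68 + 3x.
Every vertex has degree 4, so 4V = 2E.
Euler: V − E + F = 2 ⇒ (2E)/4 − E + (17 + x) = 2.
Multiply by 8: 2·(2E) − 4·(2E) + 8·(17 + x) = 16, i.e. 136 + 8x − 2·(68 + 3x) = 16.
Collecting terms: 2x = 16, so x = 8.
Then 2E = 68 + 3·8 = 92, so E = 46, V = 2E/4 = 23, F = 17 + 8 = 25.

8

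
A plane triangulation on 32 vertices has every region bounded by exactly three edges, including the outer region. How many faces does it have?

60

In a plane triangulation 3F = 2E and V − E + F = 2, so F = 2V − 4 = 2·32 − 4 = 60.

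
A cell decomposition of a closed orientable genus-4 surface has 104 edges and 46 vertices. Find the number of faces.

52

For a closed orientable surface of genus 4, χ = 2 − 2·4 = -6.
F = -6 − V + E = -6 − 46 + 104 = 52.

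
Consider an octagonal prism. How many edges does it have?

24

A prism on an n-gon has two n-gon bases and n rectangular sides: V = 2·8 = 16, E = 3·8 = 24, F = 8 + 2 = 10.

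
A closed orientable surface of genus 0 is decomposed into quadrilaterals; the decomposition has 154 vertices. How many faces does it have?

152

χ = 2 − 2·0 = 2, and every face is a square so 4F = 2E.
V − E + F = 2 with E = 4F/2 gives 154 − (4/2 − 1)·F = 2, so F = 152 and E = 304.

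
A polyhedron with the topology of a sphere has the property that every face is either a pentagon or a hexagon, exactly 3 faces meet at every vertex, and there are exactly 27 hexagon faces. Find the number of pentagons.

Let x be the number of pentagons; then F = 27 + x.
Edge–face incidences: 2E = 6·27 + 5·x = 162 + 5x.
Every vertex has degree 3, so 3V = 2E.
Euler: V − E + F = 2 ⇒ (2E)/3 − E + (27 + x) = 2.
Multiply by 6: 2·(2E) − 3·(2E) + 6·(27 + x) = 12, i.e. 162 + 6x − (162 + 5x) = 12.
Collecting terms: x = 12.
Then 2E = 162 + 5·12 = 222, so E = 111, V = 2E/3 = 74, F = 27 + 12 = 39.

12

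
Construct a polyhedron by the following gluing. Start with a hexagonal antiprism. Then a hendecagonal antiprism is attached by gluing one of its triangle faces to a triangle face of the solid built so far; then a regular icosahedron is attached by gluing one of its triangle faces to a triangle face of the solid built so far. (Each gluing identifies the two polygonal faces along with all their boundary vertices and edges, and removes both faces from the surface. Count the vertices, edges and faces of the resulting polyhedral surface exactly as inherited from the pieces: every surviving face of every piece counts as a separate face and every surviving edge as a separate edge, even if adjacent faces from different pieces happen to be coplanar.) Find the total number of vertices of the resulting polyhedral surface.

40

A hexagonal antiprism: V=12, E=24, F=14.
Attach a hendecagonal antiprism (V=22, E=44, F=24) along a 3-gon: merge 3 vertices and 3 edges, delete both glued faces → V=31, E=65, F=36.
Attach a regular icosahedron (V=12, E=30, F=20) along a 3-gon: merge 3 vertices and 3 edges, delete both glued faces → V=40, E=92, F=54.
Check: V − E + F = 40 − 92 + 54 = 2.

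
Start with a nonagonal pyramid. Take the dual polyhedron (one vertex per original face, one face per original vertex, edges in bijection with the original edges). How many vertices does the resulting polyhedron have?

10

The base solid has V = 10, E = 18, F = 10.
The dual swaps V and F and preserves E: V′ = F = 10, E′ = E = 18, F′ = V = 10.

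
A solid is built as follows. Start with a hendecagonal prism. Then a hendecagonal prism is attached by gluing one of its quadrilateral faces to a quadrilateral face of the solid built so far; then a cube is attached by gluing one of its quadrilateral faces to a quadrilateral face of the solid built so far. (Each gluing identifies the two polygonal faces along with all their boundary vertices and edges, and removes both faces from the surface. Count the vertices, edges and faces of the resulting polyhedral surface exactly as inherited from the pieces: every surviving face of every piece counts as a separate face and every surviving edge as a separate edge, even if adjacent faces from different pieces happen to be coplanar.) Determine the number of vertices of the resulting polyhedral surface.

A hendecagonal prism: V=22, E=33, F=13.
Attach a hendecagonal prism (V=22, E=33, F=13) along a 4-gon: merge 4 vertices and 4 edges, delete both glued faces → V=40, E=62, F=24.
Attach a cube (V=8, E=12, F=6) along a 4-gon: merge 4 vertices and 4 edges, delete both glued faces → V=44, E=70, F=28.
Check: V − E + F = 44 − 70 + 28 = 2.

44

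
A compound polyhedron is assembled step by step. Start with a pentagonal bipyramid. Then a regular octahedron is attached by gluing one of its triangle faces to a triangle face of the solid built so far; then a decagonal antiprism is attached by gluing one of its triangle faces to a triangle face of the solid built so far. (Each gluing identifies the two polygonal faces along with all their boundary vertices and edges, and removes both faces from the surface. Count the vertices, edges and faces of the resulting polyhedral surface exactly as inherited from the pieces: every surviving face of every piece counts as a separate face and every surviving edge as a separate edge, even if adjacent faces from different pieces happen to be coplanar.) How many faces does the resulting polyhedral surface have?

36

A pentagonal bipyramid: V=7, E=15, F=10.
Attach a regular octahedron (V=6, E=12, F=8) along a 3-gon: merge 3 vertices and 3 edges, delete both glued faces → V=10, E=24, F=16.
Attach a decagonal antiprism (V=20, E=40, F=22) along a 3-gon: merge 3 vertices and 3 edges, delete both glued faces → V=27, E=61, F=36.
Check: V − E + F = 27 − 61 + 36 = 2.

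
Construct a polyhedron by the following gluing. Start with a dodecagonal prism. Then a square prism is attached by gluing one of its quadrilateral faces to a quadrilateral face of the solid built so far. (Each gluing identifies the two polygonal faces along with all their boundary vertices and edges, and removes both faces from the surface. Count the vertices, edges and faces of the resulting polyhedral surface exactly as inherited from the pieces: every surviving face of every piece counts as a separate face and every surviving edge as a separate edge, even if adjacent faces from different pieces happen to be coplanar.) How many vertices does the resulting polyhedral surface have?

A dodecagonal prism: V=24, E=36, F=14.
Attach a square prism (V=8, E=12, F=6) along a 4-gon: merge 4 vertices and 4 edges, delete both glued faces → V=28, E=44, F=18.
Check: V − E + F = 28 − 44 + 18 = 2.

28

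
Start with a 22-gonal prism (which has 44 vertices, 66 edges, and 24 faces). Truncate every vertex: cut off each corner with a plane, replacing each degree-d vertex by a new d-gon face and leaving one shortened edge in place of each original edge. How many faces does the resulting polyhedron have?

68

Truncation replaces each original edge-end by a new vertex, so V′ = 2E = 132.
Each original edge survives, and each old vertex of degree d contributes d new edges; summing degrees gives Σd = 2E, so E′ = E + 2E = 3E = 198.
Each original face survives and each original vertex becomes one new face: F′ = F + V = 68.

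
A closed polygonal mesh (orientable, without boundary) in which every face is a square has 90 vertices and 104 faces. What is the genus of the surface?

Every face is a square, so 2E = 4·104 = 416, giving E = 208.
χ = V − E + F = 90 − 208 + 104 = -14.
For a closed orientable surface χ = 2 − 2g, so g = (2 − (-14))/2 = 8.

8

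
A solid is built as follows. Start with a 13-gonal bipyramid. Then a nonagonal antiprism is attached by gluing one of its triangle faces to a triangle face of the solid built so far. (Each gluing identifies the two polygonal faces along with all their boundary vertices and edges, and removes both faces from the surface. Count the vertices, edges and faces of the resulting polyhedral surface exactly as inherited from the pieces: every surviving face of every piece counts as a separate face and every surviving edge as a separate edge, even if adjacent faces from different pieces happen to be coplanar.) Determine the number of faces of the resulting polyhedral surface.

44

A 13-gonal bipyramid: V=15, E=39, F=26.
Attach a nonagonal antiprism (V=18, E=36, F=20) along a 3-gon: merge 3 vertices and 3 edges, delete both glued faces → V=30, E=72, F=44.
Check: V − E + F = 30 − 72 + 44 = 2.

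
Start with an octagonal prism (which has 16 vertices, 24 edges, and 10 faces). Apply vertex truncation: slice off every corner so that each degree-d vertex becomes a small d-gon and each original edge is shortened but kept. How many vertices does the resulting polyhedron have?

48

Truncation replaces each original edge-end by a new vertex, so V′ = 2E = 48.
Each original edge survives, and each old vertex of degree d contributes d new edges; summing degrees gives Σd = 2E, so E′ = E + 2E = 3E = 72.
Each original face survives and each original vertex becomes one new face: F′ = F + V = 26.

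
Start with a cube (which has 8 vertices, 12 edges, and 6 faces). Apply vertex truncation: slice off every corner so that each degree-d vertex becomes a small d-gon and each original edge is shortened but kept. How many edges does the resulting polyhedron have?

Truncation replaces each original edge-end by a new vertex, so V′ = 2E = 24.
Each original edge survives, and each old vertex of degree d contributes d new edges; summing degrees gives Σd = 2E, so E′ = E + 2E = 3E = 36.
Each original face survives and each original vertex becomes one new face: F′ = F + V = 14.

36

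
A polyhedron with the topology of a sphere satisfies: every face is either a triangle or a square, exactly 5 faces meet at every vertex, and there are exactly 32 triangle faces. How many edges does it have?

60

Let x be the number of squares; then F = 32 + x.
Edge–face incidences: 2E = 3·32 + 4·x = 96 + 4x.
Every vertex has degree 5, so 5V = 2E.
Euler: V − E + F = 2 ⇒ (2E)/5 − E + (32 + x) = 2.
Multiply by 10: 2·(2E) − 5·(2E) + 10·(32 + x) = 20, i.e. 320 + 10x − 3·(96 + 4x) = 20.
Collecting terms: −2x + 32 = 20, so −2x = −12, so x = 6.
Then 2E = 96 + 4·6 = 120, so E = 60, V = 2E/5 = 24, F = 32 + 6 = 38.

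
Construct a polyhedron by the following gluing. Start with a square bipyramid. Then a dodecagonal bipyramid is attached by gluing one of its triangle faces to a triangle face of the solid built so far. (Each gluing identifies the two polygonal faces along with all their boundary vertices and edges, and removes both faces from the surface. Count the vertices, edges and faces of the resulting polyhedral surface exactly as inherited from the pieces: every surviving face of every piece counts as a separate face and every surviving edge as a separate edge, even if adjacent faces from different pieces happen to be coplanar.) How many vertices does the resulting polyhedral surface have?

A square bipyramid: V=6, E=12, F=8.
Attach a dodecagonal bipyramid (V=14, E=36, F=24) along a 3-gon: merge 3 vertices and 3 edges, delete both glued faces → V=17, E=45, F=30.
Check: V − E + F = 17 − 45 + 30 = 2.

17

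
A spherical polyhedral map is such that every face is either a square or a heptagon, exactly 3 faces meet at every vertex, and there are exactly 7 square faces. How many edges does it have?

21

Let x be the number of heptagons; then F = 7 + x.
Edge–face incidences: 2E = 4·7 + 7·x = 28 + 7x.
Every vertex has degree 3, so 3V = 2E.
Euler: V − E + F = 2 ⇒ (2E)/3 − E + (7 + x) = 2.
Multiply by 6: 2·(2E) − 3·(2E) + 6·(7 + x) = 12, i.e. 42 + 6x − (28 + 7x) = 12.
Collecting terms: −x + 14 = 12, so −x = −2, so x = 2.
Then 2E = 28 + 7·2 = 42, so E = 21, V = 2E/3 = 14, F = 7 + 2 = 9.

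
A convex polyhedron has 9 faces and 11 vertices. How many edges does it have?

18

Here V − E + F = 2.
E = V + F − (2) = 11 + 9 − (2) = 18.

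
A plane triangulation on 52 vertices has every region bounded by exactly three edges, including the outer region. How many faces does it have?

In a plane triangulation 3F = 2E and V − E + F = 2, so F = 2V − 4 = 2·52 − 4 = 100.

100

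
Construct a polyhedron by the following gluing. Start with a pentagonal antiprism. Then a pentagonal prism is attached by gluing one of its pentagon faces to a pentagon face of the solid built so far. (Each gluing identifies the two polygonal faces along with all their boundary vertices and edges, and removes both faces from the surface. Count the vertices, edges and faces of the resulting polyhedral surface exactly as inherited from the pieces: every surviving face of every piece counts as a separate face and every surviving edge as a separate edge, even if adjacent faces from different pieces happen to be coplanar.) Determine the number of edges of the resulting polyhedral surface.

A pentagonal antiprism: V=10, E=20, F=12.
Attach a pentagonal prism (V=10, E=15, F=7) along a 5-gon: merge 5 vertices and 5 edges, delete both glued faces → V=15, E=30, F=17.
Check: V − E + F = 15 − 30 + 17 = 2.

30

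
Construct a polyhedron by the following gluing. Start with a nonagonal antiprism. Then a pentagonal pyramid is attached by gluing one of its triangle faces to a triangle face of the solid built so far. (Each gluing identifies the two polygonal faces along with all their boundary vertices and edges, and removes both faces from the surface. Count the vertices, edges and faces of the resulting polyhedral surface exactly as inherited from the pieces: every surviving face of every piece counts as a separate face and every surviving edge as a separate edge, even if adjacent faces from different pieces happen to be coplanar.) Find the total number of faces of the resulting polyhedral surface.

A nonagonal antiprism: V=18, E=36, F=20.
Attach a pentagonal pyramid (V=6, E=10, F=6) along a 3-gon: merge 3 vertices and 3 edges, delete both glued faces → V=21, E=43, F=24.
Check: V − E + F = 21 − 43 + 24 = 2.

24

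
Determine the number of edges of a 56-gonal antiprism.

224

An antiprism on an n-gon has two n-gon caps and 2n triangles: V = 2·56 = 112, E = 4·56 = 224, F = 2·56 + 2 = 114.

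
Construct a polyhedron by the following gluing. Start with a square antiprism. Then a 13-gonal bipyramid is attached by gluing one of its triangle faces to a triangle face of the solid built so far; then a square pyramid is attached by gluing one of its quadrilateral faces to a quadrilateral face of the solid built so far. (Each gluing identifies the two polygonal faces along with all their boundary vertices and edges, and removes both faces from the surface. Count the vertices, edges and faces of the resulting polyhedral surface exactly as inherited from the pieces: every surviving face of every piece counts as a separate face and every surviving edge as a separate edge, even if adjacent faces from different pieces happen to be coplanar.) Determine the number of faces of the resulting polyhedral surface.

37

A square antiprism: V=8, E=16, F=10.
Attach a 13-gonal bipyramid (V=15, E=39, F=26) along a 3-gon: merge 3 vertices and 3 edges, delete both glued faces → V=20, E=52, F=34.
Attach a square pyramid (V=5, E=8, F=5) along a 4-gon: merge 4 vertices and 4 edges, delete both glued faces → V=21, E=56, F=37.
Check: V − E + F = 21 − 56 + 37 = 2.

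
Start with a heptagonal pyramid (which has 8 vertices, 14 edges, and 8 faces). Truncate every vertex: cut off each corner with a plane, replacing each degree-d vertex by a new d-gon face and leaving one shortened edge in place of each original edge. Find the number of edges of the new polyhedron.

42

Truncation replaces each original edge-end by a new vertex, so V′ = 2E = 28.
Each original edge survives, and each old vertex of degree d contributes d new edges; summing degrees gives Σd = 2E, so E′ = E + 2E = 3E = 42.
Each original face survives and each original vertex becomes one new face: F′ = F + V = 16.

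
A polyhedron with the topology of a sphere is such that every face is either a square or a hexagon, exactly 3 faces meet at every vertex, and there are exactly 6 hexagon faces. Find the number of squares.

Let x be the number of squares; then F = 6 + x.
Edge–face incidences: 2E = 6·6 + 4·x = 36 + 4x.
Every vertex has degree 3, so 3V = 2E.
Euler: V − E + F = 2 ⇒ (2E)/3 − E + (6 + x) = 2.
Multiply by 6: 2·(2E) − 3·(2E) + 6·(6 + x) = 12, i.e. 36 + 6x − (36 + 4x) = 12.
Collecting terms: 2x = 12, so x = 6.
Then 2E = 36 + 4·6 = 60, so E = 30, V = 2E/3 = 20, F = 6 + 6 = 12.

6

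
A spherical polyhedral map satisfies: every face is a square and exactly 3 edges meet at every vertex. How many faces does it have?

6

Each face has 4 edges and each edge borders two faces, so 2E = 4F.
Each vertex has degree 3, so 3V = 2E and hence V = 4F/3.
Euler: V − E + F = 2 ⇒ (4F/3) − (4F/2) + F = 2.
Multiply by 6: (8 − 12 + 6)F = 12, i.e. 2F = 12.
So F = 6, E = 4·6/2 = 12, V = 4·6/3 = 8.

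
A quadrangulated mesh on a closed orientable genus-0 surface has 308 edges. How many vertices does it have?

156

χ = 2 − 2·0 = 2, and every face is a square so 4F = 2E.
F = 2E/4 = 154. Then V = 2 + E − F = 2 + 308 − 154 = 156.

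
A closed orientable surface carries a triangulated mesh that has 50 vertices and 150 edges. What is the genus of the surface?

Every face is a triangle and each edge borders two faces, so 3F = 2·150, giving F = 100.
χ = V − E + F = 50 − 150 + 100 = 0.
For a closed orientable surface χ = 2 − 2g, so g = (2 − (0))/2 = 1.

1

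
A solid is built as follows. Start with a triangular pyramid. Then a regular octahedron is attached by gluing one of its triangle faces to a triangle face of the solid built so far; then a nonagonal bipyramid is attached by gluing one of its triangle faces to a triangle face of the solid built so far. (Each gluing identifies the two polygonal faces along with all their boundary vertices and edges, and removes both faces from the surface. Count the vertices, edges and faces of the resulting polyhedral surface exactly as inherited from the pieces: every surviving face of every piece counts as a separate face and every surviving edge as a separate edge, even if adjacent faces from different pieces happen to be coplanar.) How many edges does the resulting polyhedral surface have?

A triangular pyramid: V=4, E=6, F=4.
Attach a regular octahedron (V=6, E=12, F=8) along a 3-gon: merge 3 vertices and 3 edges, delete both glued faces → V=7, E=15, F=10.
Attach a nonagonal bipyramid (V=11, E=27, F=18) along a 3-gon: merge 3 vertices and 3 edges, delete both glued faces → V=15, E=39, F=26.
Check: V − E + F = 15 − 39 + 26 = 2.

39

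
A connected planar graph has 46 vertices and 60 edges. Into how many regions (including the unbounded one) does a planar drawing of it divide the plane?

Euler's formula for a connected plane graph: V − E + F = 2, so F = 2 − 46 + 60 = 16.

16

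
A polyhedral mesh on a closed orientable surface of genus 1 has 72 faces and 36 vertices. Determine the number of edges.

108

For a closed orientable surface of genus 1, χ = 2 − 2·1 = 0.
E = V + F − (0) = 36 + 72 − (0) = 108.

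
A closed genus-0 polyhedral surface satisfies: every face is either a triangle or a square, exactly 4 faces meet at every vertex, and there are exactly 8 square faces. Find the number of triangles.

Let x be the number of triangles; then F = 8 + x.
Edge–face incidences: 2E = 4·8 + 3·x = 32 + 3x.
Every vertex has degree 4, so 4V = 2E.
Euler: V − E + F = 2 ⇒ (2E)/4 − E + (8 + x) = 2.
Multiply by 8: 2·(2E) − 4·(2E) + 8·(8 + x) = 16, i.e. 64 + 8x − 2·(32 + 3x) = 16.
Collecting terms: 2x = 16, so x = 8.
Then 2E = 32 + 3·8 = 56, so E = 28, V = 2E/4 = 14, F = 8 + 8 = 16.

8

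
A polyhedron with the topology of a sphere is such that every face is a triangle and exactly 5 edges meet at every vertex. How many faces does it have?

Each face has 3 edges and each edge borders two faces, so 2E = 3F.
Each vertex has degree 5, so 5V = 2E and hence V = 3F/5.
Euler: V − E + F = 2 ⇒ (3F/5) − (3F/2) + F = 2.
Multiply by 10: (6 − 15 + 10)F = 20, i.e. 1F = 20.
So F = 20, E = 3·20/2 = 30, V = 3·20/5 = 12.

20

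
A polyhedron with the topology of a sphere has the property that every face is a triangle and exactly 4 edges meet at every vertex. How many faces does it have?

8

Each face has 3 edges and each edge borders two faces, so 2E = 3F.
Each vertex has degree 4, so 4V = 2E and hence V = 3F/4.
Euler: V − E + F = 2 ⇒ (3F/4) − (3F/2) + F = 2.
Multiply by 8: (6 − 12 + 8)F = 16, i.e. 2F = 16.
So F = 8, E = 3·8/2 = 12, V = 3·8/4 = 6.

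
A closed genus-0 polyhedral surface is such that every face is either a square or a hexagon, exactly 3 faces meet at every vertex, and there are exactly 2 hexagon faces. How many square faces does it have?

6

Let x be the number of squares; then F = 2 + x.
Edge–face incidences: 2E = 6·2 + 4·x = 12 + 4x.
Every vertex has degree 3, so 3V = 2E.
Euler: V − E + F = 2 ⇒ (2E)/3 − E + (2 + x) = 2.
Multiply by 6: 2·(2E) − 3·(2E) + 6·(2 + x) = 12, i.e. 12 + 6x − (12 + 4x) = 12.
Collecting terms: 2x = 12, so x = 6.
Then 2E = 12 + 4·6 = 36, so E = 18, V = 2E/3 = 12, F = 2 + 6 = 8.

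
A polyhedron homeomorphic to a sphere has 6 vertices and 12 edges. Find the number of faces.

Here V − E + F = 2.
F = 2 − V + E = 2 − 6 + 12 = 8.

8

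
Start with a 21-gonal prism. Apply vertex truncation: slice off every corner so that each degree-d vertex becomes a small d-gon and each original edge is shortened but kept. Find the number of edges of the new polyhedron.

189

The base solid has V = 42, E = 63, F = 23.
Truncation replaces each original edge-end by a new vertex, so V′ = 2E = 126.
Each original edge survives, and each old vertex of degree d contributes d new edges; summing degrees gives Σd = 2E, so E′ = E + 2E = 3E = 189.
Each original face survives and each original vertex becomes one new face: F′ = F + V = 65.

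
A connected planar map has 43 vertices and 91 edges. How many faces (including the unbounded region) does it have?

50

Euler's formula for a connected plane graph: V − E + F = 2, so F = 2 − 43 + 91 = 50.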